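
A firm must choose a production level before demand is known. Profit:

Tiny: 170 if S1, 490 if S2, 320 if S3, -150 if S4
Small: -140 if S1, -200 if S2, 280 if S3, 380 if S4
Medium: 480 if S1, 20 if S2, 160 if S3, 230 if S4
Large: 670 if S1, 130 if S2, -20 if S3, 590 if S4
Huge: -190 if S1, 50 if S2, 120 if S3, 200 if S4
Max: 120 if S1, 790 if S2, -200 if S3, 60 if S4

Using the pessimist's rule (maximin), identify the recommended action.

Medium

Row minima: Tiny=-150, Small=-200, Medium=20, Large=-20, Huge=-190, Max=-200
Best worst-case = 20 → Medium.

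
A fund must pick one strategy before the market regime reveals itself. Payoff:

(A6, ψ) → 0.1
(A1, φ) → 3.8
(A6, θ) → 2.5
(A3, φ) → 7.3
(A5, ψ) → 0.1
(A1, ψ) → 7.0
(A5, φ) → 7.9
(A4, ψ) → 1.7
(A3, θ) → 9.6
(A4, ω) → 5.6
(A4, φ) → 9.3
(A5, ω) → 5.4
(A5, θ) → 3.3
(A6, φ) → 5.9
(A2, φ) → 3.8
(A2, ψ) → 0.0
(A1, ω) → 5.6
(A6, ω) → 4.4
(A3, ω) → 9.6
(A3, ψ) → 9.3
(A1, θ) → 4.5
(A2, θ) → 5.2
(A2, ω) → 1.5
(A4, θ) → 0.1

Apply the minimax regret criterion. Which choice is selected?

A3

Column bests: θ=9.6, φ=9.3, ψ=9.3, ω=9.6.
A1 regrets: 5.1, 5.5, 2.3, 4.0 → max 5.5
A2 regrets: 4.4, 5.5, 9.3, 8.1 → max 9.3
A3 regrets: 0.0, 2.0, 0.0, 0.0 → max 2.0
A4 regrets: 9.5, 0.0, 7.6, 4.0 → max 9.5
A5 regrets: 6.3, 1.4, 9.2, 4.2 → max 9.2
A6 regrets: 7.1, 3.4, 9.2, 5.2 → max 9.2
Smallest max regret = 2.0 → A3.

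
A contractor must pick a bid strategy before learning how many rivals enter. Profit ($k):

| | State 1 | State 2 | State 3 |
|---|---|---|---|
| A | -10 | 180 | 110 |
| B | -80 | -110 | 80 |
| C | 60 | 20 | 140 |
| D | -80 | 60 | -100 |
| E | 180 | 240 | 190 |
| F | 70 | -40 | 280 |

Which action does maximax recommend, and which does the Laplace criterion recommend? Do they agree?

maximax → F; laplace → E (disagree)

Row maxima: A=180, B=80, C=140, D=60, E=240, F=280
Best best-case = 280 → F.
Row averages: A=280/3, B=-110/3, C=220/3, D=-40, E=610/3, F=310/3
Highest average = 610/3 → E.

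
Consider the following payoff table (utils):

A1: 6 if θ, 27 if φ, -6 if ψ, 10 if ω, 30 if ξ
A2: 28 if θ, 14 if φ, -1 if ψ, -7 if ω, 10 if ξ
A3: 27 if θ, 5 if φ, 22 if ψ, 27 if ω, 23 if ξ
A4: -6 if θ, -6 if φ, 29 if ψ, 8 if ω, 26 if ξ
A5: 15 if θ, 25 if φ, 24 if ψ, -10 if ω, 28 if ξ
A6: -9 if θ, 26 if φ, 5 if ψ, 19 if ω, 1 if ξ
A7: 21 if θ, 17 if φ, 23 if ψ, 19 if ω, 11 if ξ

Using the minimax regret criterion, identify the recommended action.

Column bests: θ=28, φ=27, ψ=29, ω=27, ξ=30.
A1 regrets: 22, 0, 35, 17, 0 → max 35
A2 regrets: 0, 13, 30, 34, 20 → max 34
A3 regrets: 1, 22, 7, 0, 7 → max 22
A4 regrets: 34, 33, 0, 19, 4 → max 34
A5 regrets: 13, 2, 5, 37, 2 → max 37
A6 regrets: 37, 1, 24, 8, 29 → max 37
A7 regrets: 7, 10, 6, 8, 19 → max 19
Smallest max regret = 19 → A7.

A7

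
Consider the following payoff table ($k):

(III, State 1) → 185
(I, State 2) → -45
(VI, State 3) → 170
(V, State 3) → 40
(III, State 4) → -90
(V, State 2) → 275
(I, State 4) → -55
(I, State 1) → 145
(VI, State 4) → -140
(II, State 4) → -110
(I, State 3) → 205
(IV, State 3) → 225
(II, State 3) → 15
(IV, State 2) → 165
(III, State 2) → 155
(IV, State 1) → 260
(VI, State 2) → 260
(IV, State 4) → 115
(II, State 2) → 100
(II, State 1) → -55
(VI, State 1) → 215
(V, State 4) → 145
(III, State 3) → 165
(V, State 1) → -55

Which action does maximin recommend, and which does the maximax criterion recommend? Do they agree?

maximin → IV; maximax → V (disagree)

Row minima: I=-55, II=-110, III=-90, IV=115, V=-55, VI=-140
Best worst-case = 115 → IV.
Row maxima: I=205, II=100, III=185, IV=260, V=275, VI=260
Best best-case = 275 → V.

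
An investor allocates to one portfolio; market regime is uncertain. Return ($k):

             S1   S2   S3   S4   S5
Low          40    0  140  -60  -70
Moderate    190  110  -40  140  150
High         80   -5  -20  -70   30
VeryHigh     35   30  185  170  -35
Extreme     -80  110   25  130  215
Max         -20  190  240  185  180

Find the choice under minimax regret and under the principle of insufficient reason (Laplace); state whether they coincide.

minimax regret → Max; laplace → Max (agree)

Column bests: S1=190, S2=190, S3=240, S4=185, S5=215.
Low regrets: 150, 190, 100, 245, 285 → max 285
Moderate regrets: 0, 80, 280, 45, 65 → max 280
High regrets: 110, 195, 260, 255, 185 → max 260
VeryHigh regrets: 155, 160, 55, 15, 250 → max 250
Extreme regrets: 270, 80, 215, 55, 0 → max 270
Max regrets: 210, 0, 0, 0, 35 → max 210
Smallest max regret = 210 → Max.
Row averages: Low=10, Moderate=110, High=3, VeryHigh=77, Extreme=80, Max=155
Highest average = 155 → Max.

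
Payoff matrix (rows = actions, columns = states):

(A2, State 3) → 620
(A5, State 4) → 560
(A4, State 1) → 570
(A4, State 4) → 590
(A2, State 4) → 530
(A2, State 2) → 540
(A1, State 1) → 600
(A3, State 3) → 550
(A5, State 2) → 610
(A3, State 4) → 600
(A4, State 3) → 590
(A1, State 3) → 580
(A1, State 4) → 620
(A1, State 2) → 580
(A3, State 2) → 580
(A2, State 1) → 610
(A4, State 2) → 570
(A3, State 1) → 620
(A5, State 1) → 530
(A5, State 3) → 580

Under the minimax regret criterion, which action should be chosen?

Column bests: State 1=620, State 2=610, State 3=620, State 4=620.
A1 regrets: 20, 30, 40, 0 → max 40
A2 regrets: 10, 70, 0, 90 → max 90
A3 regrets: 0, 30, 70, 20 → max 70
A4 regrets: 50, 40, 30, 30 → max 50
A5 regrets: 90, 0, 40, 60 → max 90
Smallest max regret = 40 → A1.

A1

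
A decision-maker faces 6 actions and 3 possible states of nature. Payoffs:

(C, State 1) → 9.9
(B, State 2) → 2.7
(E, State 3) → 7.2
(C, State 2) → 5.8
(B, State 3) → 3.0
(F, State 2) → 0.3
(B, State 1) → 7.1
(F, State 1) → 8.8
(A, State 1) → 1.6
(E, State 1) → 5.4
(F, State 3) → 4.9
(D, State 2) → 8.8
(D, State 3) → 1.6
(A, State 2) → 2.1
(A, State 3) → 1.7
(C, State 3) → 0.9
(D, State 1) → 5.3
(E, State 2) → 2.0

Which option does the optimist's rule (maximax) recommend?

Row maxima: A=2.1, B=7.1, C=9.9, D=8.8, E=7.2, F=8.8
Best best-case = 9.9 → C.

C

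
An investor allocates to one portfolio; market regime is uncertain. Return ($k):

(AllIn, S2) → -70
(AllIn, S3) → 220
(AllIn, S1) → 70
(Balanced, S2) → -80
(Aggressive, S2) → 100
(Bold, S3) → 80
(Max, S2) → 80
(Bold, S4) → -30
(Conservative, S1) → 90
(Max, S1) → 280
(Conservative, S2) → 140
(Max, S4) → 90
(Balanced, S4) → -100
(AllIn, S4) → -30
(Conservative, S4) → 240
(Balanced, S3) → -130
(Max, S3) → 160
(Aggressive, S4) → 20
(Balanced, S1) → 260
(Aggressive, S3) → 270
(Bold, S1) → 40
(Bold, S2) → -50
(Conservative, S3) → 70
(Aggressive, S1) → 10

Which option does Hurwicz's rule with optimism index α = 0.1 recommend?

Conservative: 0.1·240 + 0.9·70 = 87
Balanced: 0.1·260 + 0.9·(-130) = -91
Aggressive: 0.1·270 + 0.9·10 = 36
Bold: 0.1·80 + 0.9·(-50) = -37
AllIn: 0.1·220 + 0.9·(-70) = -41
Max: 0.1·280 + 0.9·80 = 100
Highest Hurwicz score = 100 → Max.

Max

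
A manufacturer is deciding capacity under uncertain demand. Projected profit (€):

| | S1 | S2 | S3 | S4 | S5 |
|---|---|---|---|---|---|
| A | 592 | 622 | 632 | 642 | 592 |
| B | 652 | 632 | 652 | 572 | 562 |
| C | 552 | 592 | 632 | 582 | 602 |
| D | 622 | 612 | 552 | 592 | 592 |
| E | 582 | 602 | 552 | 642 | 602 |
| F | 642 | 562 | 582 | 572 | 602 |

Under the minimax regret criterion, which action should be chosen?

A

Column bests: S1=652, S2=632, S3=652, S4=642, S5=602.
A regrets: 60, 10, 20, 0, 10 → max 60
B regrets: 0, 0, 0, 70, 40 → max 70
C regrets: 100, 40, 20, 60, 0 → max 100
D regrets: 30, 20, 100, 50, 10 → max 100
E regrets: 70, 30, 100, 0, 0 → max 100
F regrets: 10, 70, 70, 70, 0 → max 70
Smallest max regret = 60 → A.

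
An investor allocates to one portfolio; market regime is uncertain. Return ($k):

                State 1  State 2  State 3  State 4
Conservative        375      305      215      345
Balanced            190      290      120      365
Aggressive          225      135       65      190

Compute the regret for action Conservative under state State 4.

Best payoff under State 4 is 365.
Regret = 365 − 345 = 20.

20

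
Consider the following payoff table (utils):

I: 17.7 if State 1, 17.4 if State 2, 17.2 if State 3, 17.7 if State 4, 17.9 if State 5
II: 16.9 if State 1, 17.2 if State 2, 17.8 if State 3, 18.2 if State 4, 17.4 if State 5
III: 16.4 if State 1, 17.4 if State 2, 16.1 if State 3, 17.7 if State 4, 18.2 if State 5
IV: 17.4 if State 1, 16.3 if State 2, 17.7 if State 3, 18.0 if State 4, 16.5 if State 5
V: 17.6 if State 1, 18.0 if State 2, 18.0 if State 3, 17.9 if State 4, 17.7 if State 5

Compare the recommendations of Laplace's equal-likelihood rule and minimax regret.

laplace → V; minimax regret → V (agree)

Row averages: I=17.58, II=17.5, III=17.16, IV=17.18, V=17.84
Highest average = 17.84 → V.
Column bests: State 1=17.7, State 2=18.0, State 3=18.0, State 4=18.2, State 5=18.2.
I regrets: 0.0, 0.6, 0.8, 0.5, 0.3 → max 0.8
II regrets: 0.8, 0.8, 0.2, 0.0, 0.8 → max 0.8
III regrets: 1.3, 0.6, 1.9, 0.5, 0.0 → max 1.9
IV regrets: 0.3, 1.7, 0.3, 0.2, 1.7 → max 1.7
V regrets: 0.1, 0.0, 0.0, 0.3, 0.5 → max 0.5
Smallest max regret = 0.5 → V.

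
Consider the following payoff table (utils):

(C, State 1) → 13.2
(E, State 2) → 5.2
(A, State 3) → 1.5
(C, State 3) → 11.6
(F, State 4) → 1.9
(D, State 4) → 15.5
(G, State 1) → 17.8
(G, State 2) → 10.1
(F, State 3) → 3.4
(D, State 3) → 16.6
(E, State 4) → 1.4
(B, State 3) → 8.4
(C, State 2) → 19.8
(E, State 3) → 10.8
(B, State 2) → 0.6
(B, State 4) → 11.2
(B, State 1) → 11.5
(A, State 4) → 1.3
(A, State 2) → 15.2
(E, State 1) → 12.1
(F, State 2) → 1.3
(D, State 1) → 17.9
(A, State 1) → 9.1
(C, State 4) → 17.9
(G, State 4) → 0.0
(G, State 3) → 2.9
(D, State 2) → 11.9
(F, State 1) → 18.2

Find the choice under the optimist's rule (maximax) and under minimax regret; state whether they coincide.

maximax → C; minimax regret → C (agree)

Row maxima: A=15.2, B=11.5, C=19.8, D=17.9, E=12.1, F=18.2, G=17.8
Best best-case = 19.8 → C.
Column bests: State 1=18.2, State 2=19.8, State 3=16.6, State 4=17.9.
A regrets: 9.1, 4.6, 15.1, 16.6 → max 16.6
B regrets: 6.7, 19.2, 8.2, 6.7 → max 19.2
C regrets: 5.0, 0.0, 5.0, 0.0 → max 5.0
D regrets: 0.3, 7.9, 0.0, 2.4 → max 7.9
E regrets: 6.1, 14.6, 5.8, 16.5 → max 16.5
F regrets: 0.0, 18.5, 13.2, 16.0 → max 18.5
G regrets: 0.4, 9.7, 13.7, 17.9 → max 17.9
Smallest max regret = 5.0 → C.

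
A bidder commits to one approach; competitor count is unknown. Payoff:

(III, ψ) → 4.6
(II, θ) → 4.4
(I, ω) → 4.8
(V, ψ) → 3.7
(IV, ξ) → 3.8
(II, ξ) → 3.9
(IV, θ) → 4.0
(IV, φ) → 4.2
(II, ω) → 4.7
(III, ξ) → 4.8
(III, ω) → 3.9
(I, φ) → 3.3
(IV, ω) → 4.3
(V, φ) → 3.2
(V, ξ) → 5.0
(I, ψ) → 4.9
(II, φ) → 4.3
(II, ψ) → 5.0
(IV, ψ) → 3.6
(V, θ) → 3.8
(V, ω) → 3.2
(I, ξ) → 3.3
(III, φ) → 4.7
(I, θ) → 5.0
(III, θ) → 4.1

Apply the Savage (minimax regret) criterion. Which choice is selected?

Column bests: θ=5.0, φ=4.7, ψ=5.0, ω=4.8, ξ=5.0.
I regrets: 0.0, 1.4, 0.1, 0.0, 1.7 → max 1.7
II regrets: 0.6, 0.4, 0.0, 0.1, 1.1 → max 1.1
III regrets: 0.9, 0.0, 0.4, 0.9, 0.2 → max 0.9
IV regrets: 1.0, 0.5, 1.4, 0.5, 1.2 → max 1.4
V regrets: 1.2, 1.5, 1.3, 1.6, 0.0 → max 1.6
Smallest max regret = 0.9 → III.

III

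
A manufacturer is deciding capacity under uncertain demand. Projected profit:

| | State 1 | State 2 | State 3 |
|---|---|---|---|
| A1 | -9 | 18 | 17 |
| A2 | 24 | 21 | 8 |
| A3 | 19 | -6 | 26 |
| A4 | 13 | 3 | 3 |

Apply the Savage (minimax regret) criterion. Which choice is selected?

Column bests: State 1=24, State 2=21, State 3=26.
A1 regrets: 33, 3, 9 → max 33
A2 regrets: 0, 0, 18 → max 18
A3 regrets: 5, 27, 0 → max 27
A4 regrets: 11, 18, 23 → max 23
Smallest max regret = 18 → A2.

A2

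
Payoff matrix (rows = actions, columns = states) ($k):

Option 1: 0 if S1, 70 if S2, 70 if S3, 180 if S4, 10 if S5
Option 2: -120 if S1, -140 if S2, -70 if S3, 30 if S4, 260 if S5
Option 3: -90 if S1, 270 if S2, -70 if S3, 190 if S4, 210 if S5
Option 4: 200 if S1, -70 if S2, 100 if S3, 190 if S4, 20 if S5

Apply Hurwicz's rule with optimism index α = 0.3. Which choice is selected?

Option 1

Option 1: 0.3·180 + 0.7·0 = 54
Option 2: 0.3·260 + 0.7·(-140) = -20
Option 3: 0.3·270 + 0.7·(-90) = 18
Option 4: 0.3·200 + 0.7·(-70) = 11
Highest Hurwicz score = 54 → Option 1.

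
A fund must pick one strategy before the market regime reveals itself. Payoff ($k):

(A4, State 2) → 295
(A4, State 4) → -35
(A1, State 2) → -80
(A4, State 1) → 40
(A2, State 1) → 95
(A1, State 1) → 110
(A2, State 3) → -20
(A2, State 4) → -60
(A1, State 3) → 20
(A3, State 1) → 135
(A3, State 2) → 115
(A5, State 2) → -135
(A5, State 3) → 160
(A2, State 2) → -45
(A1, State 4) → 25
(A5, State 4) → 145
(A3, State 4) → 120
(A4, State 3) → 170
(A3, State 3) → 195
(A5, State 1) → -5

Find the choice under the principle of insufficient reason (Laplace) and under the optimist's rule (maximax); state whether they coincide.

laplace → A3; maximax → A4 (disagree)

Row averages: A1=18.75, A2=-7.5, A3=141.25, A4=117.5, A5=41.25
Highest average = 141.25 → A3.
Row maxima: A1=110, A2=95, A3=195, A4=295, A5=160
Best best-case = 295 → A4.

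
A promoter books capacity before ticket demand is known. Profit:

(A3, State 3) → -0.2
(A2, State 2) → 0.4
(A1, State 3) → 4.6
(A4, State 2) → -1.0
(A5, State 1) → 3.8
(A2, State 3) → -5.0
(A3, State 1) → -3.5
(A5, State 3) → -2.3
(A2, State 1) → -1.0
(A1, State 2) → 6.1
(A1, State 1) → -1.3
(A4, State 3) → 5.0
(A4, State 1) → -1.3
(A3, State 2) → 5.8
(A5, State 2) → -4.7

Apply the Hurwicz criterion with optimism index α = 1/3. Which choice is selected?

A1

A1: 1/3·6.1 + 2/3·(-1.3) = 7/6
A2: 1/3·0.4 + 2/3·(-5.0) = -3.2
A3: 1/3·5.8 + 2/3·(-3.5) = -0.4
A4: 1/3·5.0 + 2/3·(-1.3) = 0.8
A5: 1/3·3.8 + 2/3·(-4.7) = -28/15
Highest Hurwicz score = 7/6 → A1.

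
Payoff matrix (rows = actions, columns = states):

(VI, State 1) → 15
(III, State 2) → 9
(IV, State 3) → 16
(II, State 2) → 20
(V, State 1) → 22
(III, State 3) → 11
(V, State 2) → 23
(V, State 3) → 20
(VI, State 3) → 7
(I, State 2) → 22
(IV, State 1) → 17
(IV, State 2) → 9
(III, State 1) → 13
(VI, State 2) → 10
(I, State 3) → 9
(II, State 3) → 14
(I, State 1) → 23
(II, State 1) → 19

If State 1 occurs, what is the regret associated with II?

Best payoff under State 1 is 23.
Regret = 23 − 19 = 4.

4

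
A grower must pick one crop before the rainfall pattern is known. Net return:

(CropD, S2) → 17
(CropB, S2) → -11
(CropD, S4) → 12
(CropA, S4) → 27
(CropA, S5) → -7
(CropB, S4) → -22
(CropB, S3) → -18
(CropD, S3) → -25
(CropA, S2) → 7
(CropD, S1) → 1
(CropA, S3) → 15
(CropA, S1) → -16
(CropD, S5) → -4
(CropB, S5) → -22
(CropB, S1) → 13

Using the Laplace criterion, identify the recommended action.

CropA

Row averages: CropB=-12, CropD=0.2, CropA=5.2
Highest average = 5.2 → CropA.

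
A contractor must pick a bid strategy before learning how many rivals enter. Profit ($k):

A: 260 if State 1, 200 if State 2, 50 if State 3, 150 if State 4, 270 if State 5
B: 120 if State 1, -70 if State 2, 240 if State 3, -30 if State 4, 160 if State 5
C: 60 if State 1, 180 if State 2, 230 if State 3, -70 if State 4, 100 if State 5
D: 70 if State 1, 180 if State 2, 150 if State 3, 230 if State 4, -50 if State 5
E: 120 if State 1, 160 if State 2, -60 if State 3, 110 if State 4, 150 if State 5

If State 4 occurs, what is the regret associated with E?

120

Best payoff under State 4 is 230.
Regret = 230 − 110 = 120.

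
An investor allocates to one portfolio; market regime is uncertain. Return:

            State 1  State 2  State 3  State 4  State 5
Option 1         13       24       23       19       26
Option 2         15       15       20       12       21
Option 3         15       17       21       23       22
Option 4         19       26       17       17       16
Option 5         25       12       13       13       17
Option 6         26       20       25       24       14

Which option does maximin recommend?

Row minima: Option 1=13, Option 2=12, Option 3=15, Option 4=16, Option 5=12, Option 6=14
Best worst-case = 16 → Option 4.

Option 4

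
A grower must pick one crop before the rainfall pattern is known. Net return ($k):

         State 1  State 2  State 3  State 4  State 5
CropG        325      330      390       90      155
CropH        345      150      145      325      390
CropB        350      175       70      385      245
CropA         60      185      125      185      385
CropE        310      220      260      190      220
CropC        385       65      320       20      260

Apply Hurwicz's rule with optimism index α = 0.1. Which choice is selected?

CropE

CropG: 0.1·390 + 0.9·90 = 120
CropH: 0.1·390 + 0.9·145 = 169.5
CropB: 0.1·385 + 0.9·70 = 101.5
CropA: 0.1·385 + 0.9·60 = 92.5
CropE: 0.1·310 + 0.9·190 = 202
CropC: 0.1·385 + 0.9·20 = 56.5
Highest Hurwicz score = 202 → CropE.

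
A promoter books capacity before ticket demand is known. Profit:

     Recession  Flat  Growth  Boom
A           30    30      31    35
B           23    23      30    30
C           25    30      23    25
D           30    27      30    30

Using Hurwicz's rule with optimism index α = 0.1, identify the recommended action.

A: 0.1·35 + 0.9·30 = 30.5
B: 0.1·30 + 0.9·23 = 23.7
C: 0.1·30 + 0.9·23 = 23.7
D: 0.1·30 + 0.9·27 = 27.3
Highest Hurwicz score = 30.5 → A.

A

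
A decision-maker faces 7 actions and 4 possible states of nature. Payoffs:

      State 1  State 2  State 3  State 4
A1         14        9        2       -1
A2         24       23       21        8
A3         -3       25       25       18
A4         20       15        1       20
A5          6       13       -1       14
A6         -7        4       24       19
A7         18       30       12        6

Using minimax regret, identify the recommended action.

A2

Column bests: State 1=24, State 2=30, State 3=25, State 4=20.
A1 regrets: 10, 21, 23, 21 → max 23
A2 regrets: 0, 7, 4, 12 → max 12
A3 regrets: 27, 5, 0, 2 → max 27
A4 regrets: 4, 15, 24, 0 → max 24
A5 regrets: 18, 17, 26, 6 → max 26
A6 regrets: 31, 26, 1, 1 → max 31
A7 regrets: 6, 0, 13, 14 → max 14
Smallest max regret = 12 → A2.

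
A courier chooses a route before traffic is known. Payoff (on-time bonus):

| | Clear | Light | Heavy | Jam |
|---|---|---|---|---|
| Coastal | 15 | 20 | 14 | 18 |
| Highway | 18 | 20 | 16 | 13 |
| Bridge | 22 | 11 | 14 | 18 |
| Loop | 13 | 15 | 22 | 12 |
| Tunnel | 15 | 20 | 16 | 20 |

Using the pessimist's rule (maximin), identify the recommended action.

Row minima: Coastal=14, Highway=13, Bridge=11, Loop=12, Tunnel=15
Best worst-case = 15 → Tunnel.

Tunnel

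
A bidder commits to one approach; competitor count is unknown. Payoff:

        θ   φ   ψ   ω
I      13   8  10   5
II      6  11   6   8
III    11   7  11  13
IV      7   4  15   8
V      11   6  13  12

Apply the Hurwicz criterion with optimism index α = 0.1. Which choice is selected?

III

I: 0.1·13 + 0.9·5 = 5.8
II: 0.1·11 + 0.9·6 = 6.5
III: 0.1·13 + 0.9·7 = 7.6
IV: 0.1·15 + 0.9·4 = 5.1
V: 0.1·13 + 0.9·6 = 6.7
Highest Hurwicz score = 7.6 → III.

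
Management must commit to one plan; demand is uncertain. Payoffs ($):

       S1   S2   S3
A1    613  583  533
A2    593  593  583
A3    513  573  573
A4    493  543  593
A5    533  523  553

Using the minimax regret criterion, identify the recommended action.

A2

Column bests: S1=613, S2=593, S3=593.
A1 regrets: 0, 10, 60 → max 60
A2 regrets: 20, 0, 10 → max 20
A3 regrets: 100, 20, 20 → max 100
A4 regrets: 120, 50, 0 → max 120
A5 regrets: 80, 70, 40 → max 80
Smallest max regret = 20 → A2.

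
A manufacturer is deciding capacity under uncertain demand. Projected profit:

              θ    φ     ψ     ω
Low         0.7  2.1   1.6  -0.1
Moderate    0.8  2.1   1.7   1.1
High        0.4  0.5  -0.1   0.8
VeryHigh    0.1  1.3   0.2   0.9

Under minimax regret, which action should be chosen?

Moderate

Column bests: θ=0.8, φ=2.1, ψ=1.7, ω=1.1.
Low regrets: 0.1, 0.0, 0.1, 1.2 → max 1.2
Moderate regrets: 0.0, 0.0, 0.0, 0.0 → max 0.0
High regrets: 0.4, 1.6, 1.8, 0.3 → max 1.8
VeryHigh regrets: 0.7, 0.8, 1.5, 0.2 → max 1.5
Smallest max regret = 0.0 → Moderate.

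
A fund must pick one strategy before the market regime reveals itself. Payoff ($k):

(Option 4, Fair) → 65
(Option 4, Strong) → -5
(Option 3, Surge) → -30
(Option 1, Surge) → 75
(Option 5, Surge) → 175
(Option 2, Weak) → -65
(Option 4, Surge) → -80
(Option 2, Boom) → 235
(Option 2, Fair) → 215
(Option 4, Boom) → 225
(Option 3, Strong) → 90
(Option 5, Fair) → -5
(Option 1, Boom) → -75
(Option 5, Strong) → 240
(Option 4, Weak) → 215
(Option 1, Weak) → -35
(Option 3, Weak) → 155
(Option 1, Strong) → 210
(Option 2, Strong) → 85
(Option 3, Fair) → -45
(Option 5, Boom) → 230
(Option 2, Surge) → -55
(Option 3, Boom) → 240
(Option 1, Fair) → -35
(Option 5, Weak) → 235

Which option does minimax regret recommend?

Column bests: Weak=235, Fair=215, Strong=240, Boom=240, Surge=175.
Option 1 regrets: 270, 250, 30, 315, 100 → max 315
Option 2 regrets: 300, 0, 155, 5, 230 → max 300
Option 3 regrets: 80, 260, 150, 0, 205 → max 260
Option 4 regrets: 20, 150, 245, 15, 255 → max 255
Option 5 regrets: 0, 220, 0, 10, 0 → max 220
Smallest max regret = 220 → Option 5.

Option 5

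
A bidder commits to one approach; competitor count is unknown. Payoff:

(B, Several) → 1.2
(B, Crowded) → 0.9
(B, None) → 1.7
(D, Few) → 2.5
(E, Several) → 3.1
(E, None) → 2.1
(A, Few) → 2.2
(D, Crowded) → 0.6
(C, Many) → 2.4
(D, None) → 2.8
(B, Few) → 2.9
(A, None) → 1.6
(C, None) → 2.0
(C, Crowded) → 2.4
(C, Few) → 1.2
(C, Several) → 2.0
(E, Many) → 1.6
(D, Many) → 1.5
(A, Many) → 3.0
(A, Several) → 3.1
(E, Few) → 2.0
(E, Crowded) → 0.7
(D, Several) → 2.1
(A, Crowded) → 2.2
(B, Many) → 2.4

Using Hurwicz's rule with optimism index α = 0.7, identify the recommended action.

A: 0.7·3.1 + 0.3·1.6 = 2.65
B: 0.7·2.9 + 0.3·0.9 = 2.3
C: 0.7·2.4 + 0.3·1.2 = 2.04
D: 0.7·2.8 + 0.3·0.6 = 2.14
E: 0.7·3.1 + 0.3·0.7 = 2.38
Highest Hurwicz score = 2.65 → A.

A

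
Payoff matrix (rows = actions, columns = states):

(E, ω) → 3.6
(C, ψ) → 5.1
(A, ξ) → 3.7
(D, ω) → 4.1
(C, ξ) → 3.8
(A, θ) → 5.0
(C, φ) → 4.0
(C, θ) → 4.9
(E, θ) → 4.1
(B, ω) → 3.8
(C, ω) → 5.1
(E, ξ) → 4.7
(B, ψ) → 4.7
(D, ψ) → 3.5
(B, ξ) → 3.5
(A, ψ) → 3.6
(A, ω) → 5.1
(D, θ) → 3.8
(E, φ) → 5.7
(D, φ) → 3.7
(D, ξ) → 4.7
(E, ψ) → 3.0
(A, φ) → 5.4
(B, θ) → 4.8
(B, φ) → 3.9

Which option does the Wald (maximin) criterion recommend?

C

Row minima: A=3.6, B=3.5, C=3.8, D=3.5, E=3.0
Best worst-case = 3.8 → C.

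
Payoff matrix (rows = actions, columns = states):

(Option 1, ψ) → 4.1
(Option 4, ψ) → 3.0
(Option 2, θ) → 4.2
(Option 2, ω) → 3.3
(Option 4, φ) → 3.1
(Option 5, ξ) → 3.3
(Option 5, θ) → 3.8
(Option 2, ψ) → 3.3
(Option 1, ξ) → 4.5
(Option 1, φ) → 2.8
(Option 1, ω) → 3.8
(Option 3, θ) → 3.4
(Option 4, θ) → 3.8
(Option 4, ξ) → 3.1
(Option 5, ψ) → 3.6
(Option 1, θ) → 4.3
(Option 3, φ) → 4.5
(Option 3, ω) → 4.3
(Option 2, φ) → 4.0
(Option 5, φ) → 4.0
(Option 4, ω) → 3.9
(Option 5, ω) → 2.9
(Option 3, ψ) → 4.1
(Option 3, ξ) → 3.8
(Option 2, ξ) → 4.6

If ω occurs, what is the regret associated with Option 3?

0.0

Best payoff under ω is 4.3.
Regret = 4.3 − 4.3 = 0.0.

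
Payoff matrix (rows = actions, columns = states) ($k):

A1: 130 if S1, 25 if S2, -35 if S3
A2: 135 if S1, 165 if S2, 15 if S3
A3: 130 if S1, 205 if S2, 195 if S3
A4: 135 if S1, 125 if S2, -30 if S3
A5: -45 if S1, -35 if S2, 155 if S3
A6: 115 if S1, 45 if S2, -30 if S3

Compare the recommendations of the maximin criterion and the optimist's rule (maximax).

Row minima: A1=-35, A2=15, A3=130, A4=-30, A5=-45, A6=-30
Best worst-case = 130 → A3.
Row maxima: A1=130, A2=165, A3=205, A4=135, A5=155, A6=115
Best best-case = 205 → A3.

maximin → A3; maximax → A3 (agree)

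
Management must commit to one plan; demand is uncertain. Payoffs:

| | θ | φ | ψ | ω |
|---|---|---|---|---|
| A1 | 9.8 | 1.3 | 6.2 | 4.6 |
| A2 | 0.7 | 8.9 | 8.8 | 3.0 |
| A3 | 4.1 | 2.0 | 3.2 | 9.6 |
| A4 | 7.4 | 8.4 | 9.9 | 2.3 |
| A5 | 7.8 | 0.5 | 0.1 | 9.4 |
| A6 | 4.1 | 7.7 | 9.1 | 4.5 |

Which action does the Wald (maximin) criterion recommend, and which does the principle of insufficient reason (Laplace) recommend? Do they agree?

maximin → A6; laplace → A4 (disagree)

Row minima: A1=1.3, A2=0.7, A3=2.0, A4=2.3, A5=0.1, A6=4.1
Best worst-case = 4.1 → A6.
Row averages: A1=5.475, A2=5.35, A3=4.725, A4=7, A5=4.45, A6=6.35
Highest average = 7 → A4.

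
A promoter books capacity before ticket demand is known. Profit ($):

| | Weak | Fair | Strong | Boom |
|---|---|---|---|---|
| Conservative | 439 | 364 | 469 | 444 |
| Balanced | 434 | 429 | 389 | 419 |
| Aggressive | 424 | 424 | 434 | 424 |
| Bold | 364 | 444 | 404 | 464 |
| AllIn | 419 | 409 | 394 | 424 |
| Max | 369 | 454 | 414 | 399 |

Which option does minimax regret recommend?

Aggressive

Column bests: Weak=439, Fair=454, Strong=469, Boom=464.
Conservative regrets: 0, 90, 0, 20 → max 90
Balanced regrets: 5, 25, 80, 45 → max 80
Aggressive regrets: 15, 30, 35, 40 → max 40
Bold regrets: 75, 10, 65, 0 → max 75
AllIn regrets: 20, 45, 75, 40 → max 75
Max regrets: 70, 0, 55, 65 → max 70
Smallest max regret = 40 → Aggressive.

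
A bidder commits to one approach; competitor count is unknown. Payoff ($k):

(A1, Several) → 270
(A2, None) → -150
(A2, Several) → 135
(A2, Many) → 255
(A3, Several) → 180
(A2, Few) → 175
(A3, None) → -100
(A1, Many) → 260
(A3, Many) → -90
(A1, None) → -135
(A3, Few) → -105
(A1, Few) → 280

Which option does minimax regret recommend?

A1

Column bests: None=-100, Few=280, Several=270, Many=260.
A1 regrets: 35, 0, 0, 0 → max 35
A2 regrets: 50, 105, 135, 5 → max 135
A3 regrets: 0, 385, 90, 350 → max 385
Smallest max regret = 35 → A1.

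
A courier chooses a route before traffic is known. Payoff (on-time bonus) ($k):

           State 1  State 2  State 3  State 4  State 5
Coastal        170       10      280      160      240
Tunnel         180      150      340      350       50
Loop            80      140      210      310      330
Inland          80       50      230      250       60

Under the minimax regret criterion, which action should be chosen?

Loop

Column bests: State 1=180, State 2=150, State 3=340, State 4=350, State 5=330.
Coastal regrets: 10, 140, 60, 190, 90 → max 190
Tunnel regrets: 0, 0, 0, 0, 280 → max 280
Loop regrets: 100, 10, 130, 40, 0 → max 130
Inland regrets: 100, 100, 110, 100, 270 → max 270
Smallest max regret = 130 → Loop.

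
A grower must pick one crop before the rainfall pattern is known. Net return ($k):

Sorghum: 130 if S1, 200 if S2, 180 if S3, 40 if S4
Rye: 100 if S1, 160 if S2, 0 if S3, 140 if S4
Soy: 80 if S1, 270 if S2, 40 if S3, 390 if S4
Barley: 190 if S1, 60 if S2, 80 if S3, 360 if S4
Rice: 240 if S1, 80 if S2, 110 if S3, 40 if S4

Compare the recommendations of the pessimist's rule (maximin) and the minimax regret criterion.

Row minima: Sorghum=40, Rye=0, Soy=40, Barley=60, Rice=40
Best worst-case = 60 → Barley.
Column bests: S1=240, S2=270, S3=180, S4=390.
Sorghum regrets: 110, 70, 0, 350 → max 350
Rye regrets: 140, 110, 180, 250 → max 250
Soy regrets: 160, 0, 140, 0 → max 160
Barley regrets: 50, 210, 100, 30 → max 210
Rice regrets: 0, 190, 70, 350 → max 350
Smallest max regret = 160 → Soy.

maximin → Barley; minimax regret → Soy (disagree)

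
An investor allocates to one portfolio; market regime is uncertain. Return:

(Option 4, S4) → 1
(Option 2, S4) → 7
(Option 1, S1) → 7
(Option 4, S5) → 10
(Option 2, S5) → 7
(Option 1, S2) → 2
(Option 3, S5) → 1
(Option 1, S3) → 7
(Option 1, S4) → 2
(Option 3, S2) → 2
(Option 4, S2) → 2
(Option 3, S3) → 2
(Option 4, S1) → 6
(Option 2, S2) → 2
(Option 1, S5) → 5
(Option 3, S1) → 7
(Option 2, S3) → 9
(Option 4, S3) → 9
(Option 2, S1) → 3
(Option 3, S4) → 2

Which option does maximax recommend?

Option 4

Row maxima: Option 1=7, Option 2=9, Option 3=7, Option 4=10
Best best-case = 10 → Option 4.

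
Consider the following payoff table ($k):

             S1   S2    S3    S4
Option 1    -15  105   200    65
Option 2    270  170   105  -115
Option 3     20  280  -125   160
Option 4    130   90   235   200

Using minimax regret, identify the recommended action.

Column bests: S1=270, S2=280, S3=235, S4=200.
Option 1 regrets: 285, 175, 35, 135 → max 285
Option 2 regrets: 0, 110, 130, 315 → max 315
Option 3 regrets: 250, 0, 360, 40 → max 360
Option 4 regrets: 140, 190, 0, 0 → max 190
Smallest max regret = 190 → Option 4.

Option 4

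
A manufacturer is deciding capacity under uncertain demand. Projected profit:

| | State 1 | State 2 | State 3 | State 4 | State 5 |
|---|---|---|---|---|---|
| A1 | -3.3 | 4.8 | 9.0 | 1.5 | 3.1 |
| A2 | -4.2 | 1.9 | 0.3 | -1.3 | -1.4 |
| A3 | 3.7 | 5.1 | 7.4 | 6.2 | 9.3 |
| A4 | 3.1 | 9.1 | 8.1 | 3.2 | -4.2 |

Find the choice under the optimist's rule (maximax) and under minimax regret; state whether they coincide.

maximax → A3; minimax regret → A3 (agree)

Row maxima: A1=9.0, A2=1.9, A3=9.3, A4=9.1
Best best-case = 9.3 → A3.
Column bests: State 1=3.7, State 2=9.1, State 3=9.0, State 4=6.2, State 5=9.3.
A1 regrets: 7.0, 4.3, 0.0, 4.7, 6.2 → max 7.0
A2 regrets: 7.9, 7.2, 8.7, 7.5, 10.7 → max 10.7
A3 regrets: 0.0, 4.0, 1.6, 0.0, 0.0 → max 4.0
A4 regrets: 0.6, 0.0, 0.9, 3.0, 13.5 → max 13.5
Smallest max regret = 4.0 → A3.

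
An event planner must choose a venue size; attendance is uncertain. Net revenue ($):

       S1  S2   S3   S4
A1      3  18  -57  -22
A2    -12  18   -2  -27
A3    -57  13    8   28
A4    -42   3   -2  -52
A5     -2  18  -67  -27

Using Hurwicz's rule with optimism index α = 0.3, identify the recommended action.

A1: 0.3·18 + 0.7·(-57) = -34.5
A2: 0.3·18 + 0.7·(-27) = -13.5
A3: 0.3·28 + 0.7·(-57) = -31.5
A4: 0.3·3 + 0.7·(-52) = -35.5
A5: 0.3·18 + 0.7·(-67) = -41.5
Highest Hurwicz score = -13.5 → A2.

A2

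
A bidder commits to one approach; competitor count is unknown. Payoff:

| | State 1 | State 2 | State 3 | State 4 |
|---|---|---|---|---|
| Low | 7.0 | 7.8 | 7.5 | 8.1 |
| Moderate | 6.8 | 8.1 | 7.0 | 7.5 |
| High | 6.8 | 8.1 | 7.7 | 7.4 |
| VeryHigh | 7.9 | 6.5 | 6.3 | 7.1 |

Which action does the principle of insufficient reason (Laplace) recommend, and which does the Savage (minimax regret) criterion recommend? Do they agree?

Row averages: Low=7.6, Moderate=7.35, High=7.5, VeryHigh=6.95
Highest average = 7.6 → Low.
Column bests: State 1=7.9, State 2=8.1, State 3=7.7, State 4=8.1.
Low regrets: 0.9, 0.3, 0.2, 0.0 → max 0.9
Moderate regrets: 1.1, 0.0, 0.7, 0.6 → max 1.1
High regrets: 1.1, 0.0, 0.0, 0.7 → max 1.1
VeryHigh regrets: 0.0, 1.6, 1.4, 1.0 → max 1.6
Smallest max regret = 0.9 → Low.

laplace → Low; minimax regret → Low (agree)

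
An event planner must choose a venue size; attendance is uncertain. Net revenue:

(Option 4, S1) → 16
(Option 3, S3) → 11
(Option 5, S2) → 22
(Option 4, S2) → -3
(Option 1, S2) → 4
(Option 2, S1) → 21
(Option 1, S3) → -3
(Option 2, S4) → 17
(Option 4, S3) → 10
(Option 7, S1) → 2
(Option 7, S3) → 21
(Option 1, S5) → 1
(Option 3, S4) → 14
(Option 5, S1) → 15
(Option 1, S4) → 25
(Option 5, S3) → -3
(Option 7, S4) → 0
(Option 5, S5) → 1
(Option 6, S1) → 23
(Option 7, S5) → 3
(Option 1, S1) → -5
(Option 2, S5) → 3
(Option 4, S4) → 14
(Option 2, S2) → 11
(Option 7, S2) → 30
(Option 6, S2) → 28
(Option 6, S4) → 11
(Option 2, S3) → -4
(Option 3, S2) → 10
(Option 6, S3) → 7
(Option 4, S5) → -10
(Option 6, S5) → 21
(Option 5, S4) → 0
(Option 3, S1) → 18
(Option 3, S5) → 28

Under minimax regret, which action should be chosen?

Option 6

Column bests: S1=23, S2=30, S3=21, S4=25, S5=28.
Option 1 regrets: 28, 26, 24, 0, 27 → max 28
Option 2 regrets: 2, 19, 25, 8, 25 → max 25
Option 3 regrets: 5, 20, 10, 11, 0 → max 20
Option 4 regrets: 7, 33, 11, 11, 38 → max 38
Option 5 regrets: 8, 8, 24, 25, 27 → max 27
Option 6 regrets: 0, 2, 14, 14, 7 → max 14
Option 7 regrets: 21, 0, 0, 25, 25 → max 25
Smallest max regret = 14 → Option 6.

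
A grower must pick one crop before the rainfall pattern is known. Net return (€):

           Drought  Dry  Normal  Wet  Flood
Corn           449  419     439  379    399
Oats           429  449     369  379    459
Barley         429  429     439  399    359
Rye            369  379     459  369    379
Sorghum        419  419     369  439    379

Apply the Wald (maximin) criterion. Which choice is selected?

Corn

Row minima: Corn=379, Oats=369, Barley=359, Rye=369, Sorghum=369
Best worst-case = 379 → Corn.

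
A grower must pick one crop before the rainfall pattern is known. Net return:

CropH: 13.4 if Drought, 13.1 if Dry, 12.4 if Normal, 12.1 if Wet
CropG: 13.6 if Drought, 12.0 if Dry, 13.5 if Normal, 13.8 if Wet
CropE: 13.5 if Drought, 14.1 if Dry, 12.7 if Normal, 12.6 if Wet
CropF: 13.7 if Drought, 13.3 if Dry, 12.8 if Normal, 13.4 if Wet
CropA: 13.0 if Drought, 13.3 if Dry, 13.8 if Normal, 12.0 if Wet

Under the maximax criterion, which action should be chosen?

CropE

Row maxima: CropH=13.4, CropG=13.8, CropE=14.1, CropF=13.7, CropA=13.8
Best best-case = 14.1 → CropE.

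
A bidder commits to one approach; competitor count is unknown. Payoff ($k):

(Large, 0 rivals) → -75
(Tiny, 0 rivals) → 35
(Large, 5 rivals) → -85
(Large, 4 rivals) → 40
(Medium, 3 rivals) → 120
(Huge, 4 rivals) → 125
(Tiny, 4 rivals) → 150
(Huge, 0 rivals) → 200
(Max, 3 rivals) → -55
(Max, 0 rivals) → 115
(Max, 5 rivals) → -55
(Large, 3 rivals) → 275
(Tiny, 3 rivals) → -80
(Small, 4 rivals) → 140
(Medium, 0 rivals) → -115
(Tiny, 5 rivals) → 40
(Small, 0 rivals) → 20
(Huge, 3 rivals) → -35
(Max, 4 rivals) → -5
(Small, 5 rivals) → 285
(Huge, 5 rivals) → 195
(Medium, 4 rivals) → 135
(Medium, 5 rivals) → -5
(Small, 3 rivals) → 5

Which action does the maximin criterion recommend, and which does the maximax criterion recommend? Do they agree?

Row minima: Tiny=-80, Small=5, Medium=-115, Large=-85, Huge=-35, Max=-55
Best worst-case = 5 → Small.
Row maxima: Tiny=150, Small=285, Medium=135, Large=275, Huge=200, Max=115
Best best-case = 285 → Small.

maximin → Small; maximax → Small (agree)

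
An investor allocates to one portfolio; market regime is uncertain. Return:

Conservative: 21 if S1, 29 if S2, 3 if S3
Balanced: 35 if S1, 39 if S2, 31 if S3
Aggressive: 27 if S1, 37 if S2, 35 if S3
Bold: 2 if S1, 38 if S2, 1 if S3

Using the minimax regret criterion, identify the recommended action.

Column bests: S1=35, S2=39, S3=35.
Conservative regrets: 14, 10, 32 → max 32
Balanced regrets: 0, 0, 4 → max 4
Aggressive regrets: 8, 2, 0 → max 8
Bold regrets: 33, 1, 34 → max 34
Smallest max regret = 4 → Balanced.

Balanced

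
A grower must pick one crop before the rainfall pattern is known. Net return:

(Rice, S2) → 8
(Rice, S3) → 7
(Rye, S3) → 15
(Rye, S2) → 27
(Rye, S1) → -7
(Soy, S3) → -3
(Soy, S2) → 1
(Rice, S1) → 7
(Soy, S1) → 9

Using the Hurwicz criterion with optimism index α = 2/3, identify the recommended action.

Rice: 2/3·8 + 1/3·7 = 23/3
Rye: 2/3·27 + 1/3·(-7) = 47/3
Soy: 2/3·9 + 1/3·(-3) = 5
Highest Hurwicz score = 47/3 → Rye.

Rye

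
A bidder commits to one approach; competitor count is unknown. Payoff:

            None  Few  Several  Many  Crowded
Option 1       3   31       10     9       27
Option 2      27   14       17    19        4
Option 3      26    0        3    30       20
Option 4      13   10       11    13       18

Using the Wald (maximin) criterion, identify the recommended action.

Option 4

Row minima: Option 1=3, Option 2=4, Option 3=0, Option 4=10
Best worst-case = 10 → Option 4.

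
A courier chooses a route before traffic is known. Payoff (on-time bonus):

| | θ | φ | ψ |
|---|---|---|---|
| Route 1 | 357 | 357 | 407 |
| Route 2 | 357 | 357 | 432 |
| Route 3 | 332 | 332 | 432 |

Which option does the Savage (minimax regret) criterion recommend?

Route 2

Column bests: θ=357, φ=357, ψ=432.
Route 1 regrets: 0, 0, 25 → max 25
Route 2 regrets: 0, 0, 0 → max 0
Route 3 regrets: 25, 25, 0 → max 25
Smallest max regret = 0 → Route 2.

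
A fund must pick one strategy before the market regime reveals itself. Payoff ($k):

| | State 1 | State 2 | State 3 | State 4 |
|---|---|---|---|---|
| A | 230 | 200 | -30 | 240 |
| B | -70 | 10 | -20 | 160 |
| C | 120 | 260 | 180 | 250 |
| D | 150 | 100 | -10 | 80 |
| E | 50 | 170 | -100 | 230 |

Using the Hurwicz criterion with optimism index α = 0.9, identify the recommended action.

C

A: 0.9·240 + 0.1·(-30) = 213
B: 0.9·160 + 0.1·(-70) = 137
C: 0.9·260 + 0.1·120 = 246
D: 0.9·150 + 0.1·(-10) = 134
E: 0.9·230 + 0.1·(-100) = 197
Highest Hurwicz score = 246 → C.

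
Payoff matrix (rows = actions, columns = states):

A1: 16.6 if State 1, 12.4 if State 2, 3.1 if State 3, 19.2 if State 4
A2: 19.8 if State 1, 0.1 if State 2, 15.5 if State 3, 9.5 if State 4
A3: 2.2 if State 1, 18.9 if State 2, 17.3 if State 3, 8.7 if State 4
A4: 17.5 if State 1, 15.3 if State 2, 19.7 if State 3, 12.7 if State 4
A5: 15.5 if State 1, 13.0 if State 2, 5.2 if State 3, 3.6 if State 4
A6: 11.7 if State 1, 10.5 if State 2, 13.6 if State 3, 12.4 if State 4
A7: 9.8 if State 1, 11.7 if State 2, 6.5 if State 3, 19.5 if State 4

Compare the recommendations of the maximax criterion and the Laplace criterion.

Row maxima: A1=19.2, A2=19.8, A3=18.9, A4=19.7, A5=15.5, A6=13.6, A7=19.5
Best best-case = 19.8 → A2.
Row averages: A1=12.825, A2=11.225, A3=11.775, A4=16.3, A5=9.325, A6=12.05, A7=11.875
Highest average = 16.3 → A4.

maximax → A2; laplace → A4 (disagree)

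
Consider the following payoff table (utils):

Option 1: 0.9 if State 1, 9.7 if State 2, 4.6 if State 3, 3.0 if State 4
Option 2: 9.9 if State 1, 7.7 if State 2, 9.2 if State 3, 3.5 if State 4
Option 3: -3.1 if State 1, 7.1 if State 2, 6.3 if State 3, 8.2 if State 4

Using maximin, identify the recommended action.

Row minima: Option 1=0.9, Option 2=3.5, Option 3=-3.1
Best worst-case = 3.5 → Option 2.

Option 2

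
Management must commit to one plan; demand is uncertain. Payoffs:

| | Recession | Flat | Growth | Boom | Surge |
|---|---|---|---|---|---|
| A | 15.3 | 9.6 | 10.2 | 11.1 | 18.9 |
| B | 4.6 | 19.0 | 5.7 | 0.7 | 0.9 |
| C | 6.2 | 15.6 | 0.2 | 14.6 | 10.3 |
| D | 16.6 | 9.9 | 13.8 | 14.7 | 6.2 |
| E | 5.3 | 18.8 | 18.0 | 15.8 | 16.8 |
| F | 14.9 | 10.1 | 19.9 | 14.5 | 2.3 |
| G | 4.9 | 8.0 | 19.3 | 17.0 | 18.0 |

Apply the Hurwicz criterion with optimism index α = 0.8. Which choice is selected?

A

A: 0.8·18.9 + 0.2·9.6 = 17.04
B: 0.8·19.0 + 0.2·0.7 = 15.34
C: 0.8·15.6 + 0.2·0.2 = 12.52
D: 0.8·16.6 + 0.2·6.2 = 14.52
E: 0.8·18.8 + 0.2·5.3 = 16.1
F: 0.8·19.9 + 0.2·2.3 = 16.38
G: 0.8·19.3 + 0.2·4.9 = 16.42
Highest Hurwicz score = 17.04 → A.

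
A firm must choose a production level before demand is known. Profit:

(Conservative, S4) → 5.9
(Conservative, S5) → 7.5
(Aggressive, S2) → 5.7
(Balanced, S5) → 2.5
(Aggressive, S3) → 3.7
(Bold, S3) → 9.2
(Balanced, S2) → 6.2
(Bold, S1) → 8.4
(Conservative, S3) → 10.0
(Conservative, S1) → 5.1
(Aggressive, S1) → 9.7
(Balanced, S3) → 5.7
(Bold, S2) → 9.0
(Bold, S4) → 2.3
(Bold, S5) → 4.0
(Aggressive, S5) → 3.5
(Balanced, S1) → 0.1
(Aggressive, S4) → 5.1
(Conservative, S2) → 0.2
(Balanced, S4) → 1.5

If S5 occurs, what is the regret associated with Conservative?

0.0

Best payoff under S5 is 7.5.
Regret = 7.5 − 7.5 = 0.0.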